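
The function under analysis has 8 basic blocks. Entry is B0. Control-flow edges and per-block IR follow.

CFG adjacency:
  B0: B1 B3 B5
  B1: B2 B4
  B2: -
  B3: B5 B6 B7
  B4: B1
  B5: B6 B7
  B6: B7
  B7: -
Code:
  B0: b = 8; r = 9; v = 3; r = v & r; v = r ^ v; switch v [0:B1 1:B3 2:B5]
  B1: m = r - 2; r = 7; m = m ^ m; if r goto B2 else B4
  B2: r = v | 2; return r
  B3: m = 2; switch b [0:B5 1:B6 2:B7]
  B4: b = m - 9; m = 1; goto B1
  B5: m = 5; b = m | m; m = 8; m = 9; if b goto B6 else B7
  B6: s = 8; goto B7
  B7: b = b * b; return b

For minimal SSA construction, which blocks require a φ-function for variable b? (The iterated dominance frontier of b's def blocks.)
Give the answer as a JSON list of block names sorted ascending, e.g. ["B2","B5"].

Answer: ["B1", "B6", "B7"]

Derivation:
idom tree: B1←B0 B2←B1 B3←B0 B4←B1 B5←B0 B6←B0 B7←B0
Join-block Dom:
  B1: preds {B0,B4}: {B0} ∩ {B0,B1,B4} = {B0}; idom=B0
  B5: preds {B0,B3}: {B0} ∩ {B0,B3} = {B0}; idom=B0
  B6: preds {B3,B5}: {B0,B3} ∩ {B0,B5} = {B0}; idom=B0
  B7: preds {B3,B5,B6}: {B0,B3} ∩ {B0,B5} ∩ {B0,B6} = {B0}; idom=B0

DF walk-up:
  join B1 pred B0: · stop@B0
  join B1 pred B4: B4→B1 stop@B0
  join B5 pred B0: · stop@B0
  join B5 pred B3: B3 stop@B0
  join B6 pred B3: B3 stop@B0
  join B6 pred B5: B5 stop@B0
  join B7 pred B3: B3 stop@B0
  join B7 pred B5: B5 stop@B0
  join B7 pred B6: B6 stop@B0
  B0 → ∅
  B1 → {B1}
  B2 → ∅
  B3 → {B5,B6,B7}
  B4 → {B1}
  B5 → {B6,B7}
  B6 → {B7}
  B7 → ∅

φ for b: defs {B0,B4,B5,B7}
  DF⁺ = {B1,B6,B7}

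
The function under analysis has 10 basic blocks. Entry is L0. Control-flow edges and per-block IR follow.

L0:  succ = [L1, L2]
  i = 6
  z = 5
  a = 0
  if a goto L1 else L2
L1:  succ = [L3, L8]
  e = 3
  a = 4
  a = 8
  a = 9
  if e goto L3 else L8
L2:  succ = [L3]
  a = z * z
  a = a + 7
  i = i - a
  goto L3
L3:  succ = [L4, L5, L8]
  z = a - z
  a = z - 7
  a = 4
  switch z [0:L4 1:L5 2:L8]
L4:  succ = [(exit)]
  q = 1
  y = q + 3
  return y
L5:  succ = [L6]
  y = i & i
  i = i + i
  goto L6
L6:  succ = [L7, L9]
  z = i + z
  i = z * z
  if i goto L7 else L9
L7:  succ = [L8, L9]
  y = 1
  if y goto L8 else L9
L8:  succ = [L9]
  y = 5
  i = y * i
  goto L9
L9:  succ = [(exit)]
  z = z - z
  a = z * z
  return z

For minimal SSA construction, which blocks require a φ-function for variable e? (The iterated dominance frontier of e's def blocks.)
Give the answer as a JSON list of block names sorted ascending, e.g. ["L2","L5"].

idom tree: L1←L0 L2←L0 L3←L0 L4←L3 L5←L3 L6←L5 L7←L6 L8←L0 L9←L0
Dom at joins:
  L3: preds {L1,L2}: {L0,L1} ∩ {L0,L2} = {L0}; idom=L0
  L8: preds {L1,L3,L7}: {L0,L1} ∩ {L0,L3} ∩ {L0,L3,L5,L6,L7} = {L0}; idom=L0
  L9: preds {L6,L7,L8}: {L0,L3,L5,L6} ∩ {L0,L3,L5,L6,L7} ∩ {L0,L8} = {L0}; idom=L0

Frontier:
  join L3 pred L1: L1 stop@L0
  join L3 pred L2: L2 stop@L0
  join L8 pred L1: L1 stop@L0
  join L8 pred L3: L3 stop@L0
  join L8 pred L7: L7→L6→L5→L3 stop@L0
  join L9 pred L6: L6→L5→L3 stop@L0
  join L9 pred L7: L7→L6→L5→L3 stop@L0
  join L9 pred L8: L8 stop@L0
  L0 → ∅
  L1 → {L3,L8}
  L2 → {L3}
  L3 → {L8,L9}
  L4 → ∅
  L5 → {L8,L9}
  L6 → {L8,L9}
  L7 → {L8,L9}
  L8 → {L9}
  L9 → ∅

φ for e: defs {L1}
  DF⁺ = {L3,L8,L9}

Answer: ["L3", "L8", "L9"]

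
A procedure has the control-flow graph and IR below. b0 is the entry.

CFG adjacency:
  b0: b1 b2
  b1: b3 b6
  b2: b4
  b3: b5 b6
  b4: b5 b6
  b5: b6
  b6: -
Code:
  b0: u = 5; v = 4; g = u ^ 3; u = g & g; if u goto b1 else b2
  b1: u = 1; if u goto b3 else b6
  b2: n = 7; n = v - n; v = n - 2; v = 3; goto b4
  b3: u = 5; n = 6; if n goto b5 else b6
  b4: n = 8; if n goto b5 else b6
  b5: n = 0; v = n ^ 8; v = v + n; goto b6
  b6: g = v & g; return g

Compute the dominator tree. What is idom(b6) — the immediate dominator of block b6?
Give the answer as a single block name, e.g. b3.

Answer: b0

Working:
idom tree: b1←b0 b2←b0 b3←b1 b4←b2 b5←b0 b6←b0
Join-block Dom:
  b5: preds {b3,b4}: {b0,b1,b3} ∩ {b0,b2,b4} = {b0}; idom=b0
  b6: preds {b1,b3,b4,b5}: {b0,b1} ∩ {b0,b1,b3} ∩ {b0,b2,b4} ∩ {b0,b5} = {b0}; idom=b0

idom(b6) = b0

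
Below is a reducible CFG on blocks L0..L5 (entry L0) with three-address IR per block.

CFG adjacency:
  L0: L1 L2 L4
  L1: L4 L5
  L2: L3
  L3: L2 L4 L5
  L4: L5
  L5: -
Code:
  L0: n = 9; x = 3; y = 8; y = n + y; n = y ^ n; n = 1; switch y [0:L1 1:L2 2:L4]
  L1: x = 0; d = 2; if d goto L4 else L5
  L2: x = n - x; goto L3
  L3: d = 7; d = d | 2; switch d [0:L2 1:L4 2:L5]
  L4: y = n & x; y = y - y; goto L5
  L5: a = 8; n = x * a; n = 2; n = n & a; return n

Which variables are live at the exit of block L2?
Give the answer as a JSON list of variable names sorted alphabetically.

def/use:
  L0: {n,x,y} / ∅
  L1: {d,x} / ∅
  L2: {x} / {n,x}
  L3: {d} / ∅
  L4: {y} / {n,x}
  L5: {a,n} / {x}

Backward fixpoint:
  live L0: ∅→{n,x}
  live L1: {n}→{n,x}
  live L2: {n,x}→{n,x}
  live L3: {n,x}→{n,x}
  live L4: {n,x}→{x}
  live L5: {x}→∅

live-out(L2) = ["n", "x"]

Answer: ["n", "x"]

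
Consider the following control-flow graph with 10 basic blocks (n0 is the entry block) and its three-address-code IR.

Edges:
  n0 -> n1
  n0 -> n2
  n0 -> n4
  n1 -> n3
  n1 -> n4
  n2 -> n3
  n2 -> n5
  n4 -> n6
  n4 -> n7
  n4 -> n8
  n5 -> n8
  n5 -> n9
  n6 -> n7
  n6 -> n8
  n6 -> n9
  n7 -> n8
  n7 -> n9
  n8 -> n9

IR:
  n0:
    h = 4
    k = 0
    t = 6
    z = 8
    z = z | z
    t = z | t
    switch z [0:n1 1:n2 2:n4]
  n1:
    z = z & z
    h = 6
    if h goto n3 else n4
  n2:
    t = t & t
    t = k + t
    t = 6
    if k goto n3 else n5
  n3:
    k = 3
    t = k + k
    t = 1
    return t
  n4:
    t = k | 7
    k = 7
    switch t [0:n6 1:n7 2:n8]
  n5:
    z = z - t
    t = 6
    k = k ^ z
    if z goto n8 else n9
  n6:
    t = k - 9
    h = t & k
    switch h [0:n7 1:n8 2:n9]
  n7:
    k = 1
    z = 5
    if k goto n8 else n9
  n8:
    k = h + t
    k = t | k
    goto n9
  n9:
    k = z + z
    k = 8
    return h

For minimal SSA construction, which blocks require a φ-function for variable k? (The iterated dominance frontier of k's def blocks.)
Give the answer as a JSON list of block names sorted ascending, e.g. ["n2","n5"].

idom tree: n1←n0 n2←n0 n3←n0 n4←n0 n5←n2 n6←n4 n7←n4 n8←n0 n9←n0
Join-block Dom:
  n3: preds {n1,n2}: {n0,n1} ∩ {n0,n2} = {n0}; idom=n0
  n4: preds {n0,n1}: {n0} ∩ {n0,n1} = {n0}; idom=n0
  n7: preds {n4,n6}: {n0,n4} ∩ {n0,n4,n6} = {n0,n4}; idom=n4
  n8: preds {n4,n5,n6,n7}: {n0,n4} ∩ {n0,n2,n5} ∩ {n0,n4,n6} ∩ {n0,n4,n7} = {n0}; idom=n0
  n9: preds {n5,n6,n7,n8}: {n0,n2,n5} ∩ {n0,n4,n6} ∩ {n0,n4,n7} ∩ {n0,n8} = {n0}; idom=n0

DF derivation:
  n3←n1: walk n1 to n0
  n3←n2: walk n2 to n0
  n4←n0: walk · to n0
  n4←n1: walk n1 to n0
  n7←n4: walk · to n4
  n7←n6: walk n6 to n4
  n8←n4: walk n4 to n0
  n8←n5: walk n5→n2 to n0
  n8←n6: walk n6→n4 to n0
  n8←n7: walk n7→n4 to n0
  n9←n5: walk n5→n2 to n0
  n9←n6: walk n6→n4 to n0
  n9←n7: walk n7→n4 to n0
  n9←n8: walk n8 to n0
  DF(n0)=∅
  DF(n1)={n3,n4}
  DF(n2)={n3,n8,n9}
  DF(n3)=∅
  DF(n4)={n8,n9}
  DF(n5)={n8,n9}
  DF(n6)={n7,n8,n9}
  DF(n7)={n8,n9}
  DF(n8)={n9}
  DF(n9)=∅

φ for k: defs {n0,n3,n4,n5,n7,n8,n9}
  DF⁺ = {n8,n9}

Answer: ["n8", "n9"]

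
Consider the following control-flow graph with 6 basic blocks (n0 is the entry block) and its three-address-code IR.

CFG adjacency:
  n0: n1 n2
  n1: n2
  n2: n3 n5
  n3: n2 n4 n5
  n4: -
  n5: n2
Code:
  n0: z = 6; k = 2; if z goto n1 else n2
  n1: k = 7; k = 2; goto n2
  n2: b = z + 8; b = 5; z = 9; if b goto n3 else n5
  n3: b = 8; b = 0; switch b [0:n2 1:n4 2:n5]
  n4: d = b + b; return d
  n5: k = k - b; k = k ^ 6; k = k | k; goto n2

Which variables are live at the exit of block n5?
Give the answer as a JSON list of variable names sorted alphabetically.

Block summaries:
  n0: def={k,z} ue=∅
  n1: def={k} ue=∅
  n2: def={b,z} ue={z}
  n3: def={b} ue=∅
  n4: def={d} ue={b}
  n5: def={k} ue={b,k}

Live sets:
  n0: in=∅ out={k,z}
  n1: in={z} out={k,z}
  n2: in={k,z} out={b,k,z}
  n3: in={k,z} out={b,k,z}
  n4: in={b} out=∅
  n5: in={b,k,z} out={k,z}

live-out(n5) = ["k", "z"]

Answer: ["k", "z"]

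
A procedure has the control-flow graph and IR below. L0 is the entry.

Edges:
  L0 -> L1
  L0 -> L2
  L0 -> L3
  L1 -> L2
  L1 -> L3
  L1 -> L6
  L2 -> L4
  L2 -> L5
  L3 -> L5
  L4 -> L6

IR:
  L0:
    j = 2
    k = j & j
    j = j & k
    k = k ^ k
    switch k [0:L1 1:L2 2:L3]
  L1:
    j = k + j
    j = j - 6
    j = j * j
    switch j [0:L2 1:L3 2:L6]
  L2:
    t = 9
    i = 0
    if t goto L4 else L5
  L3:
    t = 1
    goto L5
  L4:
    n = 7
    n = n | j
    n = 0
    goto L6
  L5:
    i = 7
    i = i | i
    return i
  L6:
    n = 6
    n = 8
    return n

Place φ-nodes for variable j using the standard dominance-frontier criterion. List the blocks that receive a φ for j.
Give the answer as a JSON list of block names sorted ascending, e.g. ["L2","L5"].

idom tree: L1←L0 L2←L0 L3←L0 L4←L2 L5←L0 L6←L0
Join-block Dom:
  L2: preds {L0,L1}: {L0} ∩ {L0,L1} = {L0}; idom=L0
  L3: preds {L0,L1}: {L0} ∩ {L0,L1} = {L0}; idom=L0
  L5: preds {L2,L3}: {L0,L2} ∩ {L0,L3} = {L0}; idom=L0
  L6: preds {L1,L4}: {L0,L1} ∩ {L0,L2,L4} = {L0}; idom=L0

DF derivation:
  L2←L0: walk · to L0
  L2←L1: walk L1 to L0
  L3←L0: walk · to L0
  L3←L1: walk L1 to L0
  L5←L2: walk L2 to L0
  L5←L3: walk L3 to L0
  L6←L1: walk L1 to L0
  L6←L4: walk L4→L2 to L0
  DF(L0)=∅
  DF(L1)={L2,L3,L6}
  DF(L2)={L5,L6}
  DF(L3)={L5}
  DF(L4)={L6}
  DF(L5)=∅
  DF(L6)=∅

φ for j: defs {L0,L1}
  DF⁺ = {L2,L3,L5,L6}

Answer: ["L2", "L3", "L5", "L6"]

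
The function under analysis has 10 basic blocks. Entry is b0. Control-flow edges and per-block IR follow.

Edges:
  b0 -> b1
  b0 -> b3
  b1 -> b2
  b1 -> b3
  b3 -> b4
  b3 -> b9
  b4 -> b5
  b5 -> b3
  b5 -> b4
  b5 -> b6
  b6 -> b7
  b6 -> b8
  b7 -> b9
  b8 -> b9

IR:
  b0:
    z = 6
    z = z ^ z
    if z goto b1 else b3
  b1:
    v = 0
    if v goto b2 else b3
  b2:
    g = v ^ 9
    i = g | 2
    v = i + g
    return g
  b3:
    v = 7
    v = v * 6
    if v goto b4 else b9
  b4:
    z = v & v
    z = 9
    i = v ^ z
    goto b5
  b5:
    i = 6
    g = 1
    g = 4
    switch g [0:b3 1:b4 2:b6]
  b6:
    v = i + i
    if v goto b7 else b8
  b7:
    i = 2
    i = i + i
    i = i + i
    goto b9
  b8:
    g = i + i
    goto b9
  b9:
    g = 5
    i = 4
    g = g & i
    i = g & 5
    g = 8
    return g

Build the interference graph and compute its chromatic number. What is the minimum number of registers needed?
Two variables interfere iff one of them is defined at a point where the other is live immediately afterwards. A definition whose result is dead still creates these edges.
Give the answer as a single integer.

def/use:
  b0: def={z} ue=∅
  b1: def={v} ue=∅
  b2: def={g,i,v} ue={v}
  b3: def={v} ue=∅
  b4: def={i,z} ue={v}
  b5: def={g,i} ue=∅
  b6: def={v} ue={i}
  b7: def={i} ue=∅
  b8: def={g} ue={i}
  b9: def={g,i} ue=∅

Live sets:
  b0: in=∅ out=∅
  b1: in=∅ out={v}
  b2: in={v} out=∅
  b3: in=∅ out={v}
  b4: in={v} out={v}
  b5: in={v} out={i,v}
  b6: in={i} out={i}
  b7: in=∅ out=∅
  b8: in={i} out=∅
  b9: in=∅ out=∅

Conflict graph:
  g — {i,v}
  i — {g,v}
  v — {g,i,z}
  z — {v}

Registers:
  lower bound: {g,i,v} mutually conflict ⇒ χ ≥ 3
  3-colouring: R0={v}  R1={g,z}  R2={i}
  χ = 3

Answer: 3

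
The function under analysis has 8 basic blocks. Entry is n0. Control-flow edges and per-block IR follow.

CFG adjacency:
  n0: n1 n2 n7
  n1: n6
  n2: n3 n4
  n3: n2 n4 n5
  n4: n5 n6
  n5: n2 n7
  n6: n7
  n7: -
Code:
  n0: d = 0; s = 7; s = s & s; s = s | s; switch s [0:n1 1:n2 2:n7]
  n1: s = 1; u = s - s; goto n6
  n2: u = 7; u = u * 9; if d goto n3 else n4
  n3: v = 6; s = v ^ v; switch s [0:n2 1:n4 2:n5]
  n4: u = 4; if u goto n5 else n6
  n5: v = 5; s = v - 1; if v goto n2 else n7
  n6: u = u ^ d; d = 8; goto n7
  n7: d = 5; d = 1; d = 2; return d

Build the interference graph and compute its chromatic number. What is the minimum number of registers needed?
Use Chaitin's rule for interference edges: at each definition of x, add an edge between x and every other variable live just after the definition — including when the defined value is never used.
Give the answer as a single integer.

def/use:
  n0: def={d,s} ue=∅
  n1: def={s,u} ue=∅
  n2: def={u} ue={d}
  n3: def={s,v} ue=∅
  n4: def={u} ue=∅
  n5: def={s,v} ue=∅
  n6: def={d,u} ue={d,u}
  n7: def={d} ue=∅

Liveness:
  n0: in=∅ out={d}
  n1: in={d} out={d,u}
  n2: in={d} out={d}
  n3: in={d} out={d}
  n4: in={d} out={d,u}
  n5: in={d} out={d}
  n6: in={d,u} out=∅
  n7: in=∅ out=∅

Interference:
  d: {s,u,v}
  s: {d,v}
  u: {d}
  v: {d,s}

Registers:
  clique {d,s,v} ⇒ need ≥ 3
  3-colouring: r0={d}  r1={s,u}  r2={v}
  χ = 3

Answer: 3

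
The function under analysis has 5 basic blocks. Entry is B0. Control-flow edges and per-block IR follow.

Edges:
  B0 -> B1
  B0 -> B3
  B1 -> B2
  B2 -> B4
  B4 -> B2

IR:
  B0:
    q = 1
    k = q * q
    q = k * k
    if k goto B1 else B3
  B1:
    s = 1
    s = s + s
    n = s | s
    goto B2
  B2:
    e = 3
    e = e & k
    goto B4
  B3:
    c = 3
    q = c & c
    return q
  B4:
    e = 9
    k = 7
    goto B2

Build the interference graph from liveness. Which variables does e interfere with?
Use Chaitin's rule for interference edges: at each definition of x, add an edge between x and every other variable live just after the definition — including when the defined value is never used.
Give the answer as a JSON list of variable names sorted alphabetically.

def/use:
  B0: {k,q} / ∅
  B1: {n,s} / ∅
  B2: {e} / {k}
  B3: {c,q} / ∅
  B4: {e,k} / ∅

Live sets:
  B0 li=∅ lo={k}
  B1 li={k} lo={k}
  B2 li={k} lo=∅
  B3 li=∅ lo=∅
  B4 li=∅ lo={k}

Interfere edges:
  c: ∅
  e: {k}
  k: {e,n,q,s}
  n: {k}
  q: {k}
  s: {k}

N(e) = ["k"]

Answer: ["k"]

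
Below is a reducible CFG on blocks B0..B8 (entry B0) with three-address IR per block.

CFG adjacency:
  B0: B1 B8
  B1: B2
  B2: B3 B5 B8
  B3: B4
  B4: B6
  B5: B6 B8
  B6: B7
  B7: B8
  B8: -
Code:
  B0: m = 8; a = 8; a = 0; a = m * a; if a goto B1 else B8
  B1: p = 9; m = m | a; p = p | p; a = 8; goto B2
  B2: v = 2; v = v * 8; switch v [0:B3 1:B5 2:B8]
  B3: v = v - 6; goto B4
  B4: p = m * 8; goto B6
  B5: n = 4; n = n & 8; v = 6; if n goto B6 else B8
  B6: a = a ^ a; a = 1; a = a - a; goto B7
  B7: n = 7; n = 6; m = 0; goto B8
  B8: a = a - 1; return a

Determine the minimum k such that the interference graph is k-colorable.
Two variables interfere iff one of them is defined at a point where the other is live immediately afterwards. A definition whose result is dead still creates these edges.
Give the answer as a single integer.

Block summaries:
  B0: {a,m} / ∅
  B1: {a,m,p} / {a,m}
  B2: {v} / ∅
  B3: {v} / {v}
  B4: {p} / {m}
  B5: {n,v} / ∅
  B6: {a} / {a}
  B7: {m,n} / ∅
  B8: {a} / {a}

Liveness:
  B0: in=∅ out={a,m}
  B1: in={a,m} out={a,m}
  B2: in={a,m} out={a,m,v}
  B3: in={a,m,v} out={a,m}
  B4: in={a,m} out={a}
  B5: in={a} out={a}
  B6: in={a} out={a}
  B7: in={a} out={a}
  B8: in={a} out=∅

Interfere edges:
  a: {m,n,p,v}
  m: {a,p,v}
  n: {a,v}
  p: {a,m}
  v: {a,m,n}

Chromatic number:
  clique {a,m,p} ⇒ need ≥ 3
  3-colouring: r0={a}  r1={m,n}  r2={p,v}
  χ = 3

Answer: 3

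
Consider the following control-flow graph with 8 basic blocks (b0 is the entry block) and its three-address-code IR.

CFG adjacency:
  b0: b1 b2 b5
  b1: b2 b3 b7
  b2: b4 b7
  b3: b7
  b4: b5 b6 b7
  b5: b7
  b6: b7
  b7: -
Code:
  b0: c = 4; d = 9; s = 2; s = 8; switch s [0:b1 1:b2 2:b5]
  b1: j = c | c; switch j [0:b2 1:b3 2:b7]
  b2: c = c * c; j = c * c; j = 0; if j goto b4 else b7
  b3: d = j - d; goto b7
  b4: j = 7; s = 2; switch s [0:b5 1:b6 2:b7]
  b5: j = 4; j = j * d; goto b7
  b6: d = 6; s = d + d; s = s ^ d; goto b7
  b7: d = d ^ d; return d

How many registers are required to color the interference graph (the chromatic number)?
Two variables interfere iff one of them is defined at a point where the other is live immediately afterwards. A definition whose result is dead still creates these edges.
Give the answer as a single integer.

Answer: 3

Analysis:
Block summaries:
  b0: {c,d,s} / ∅
  b1: {j} / {c}
  b2: {c,j} / {c}
  b3: {d} / {d,j}
  b4: {j,s} / ∅
  b5: {j} / {d}
  b6: {d,s} / ∅
  b7: {d} / {d}

Liveness:
  b0: in=∅ out={c,d}
  b1: in={c,d} out={c,d,j}
  b2: in={c,d} out={d}
  b3: in={d,j} out={d}
  b4: in={d} out={d}
  b5: in={d} out={d}
  b6: in=∅ out={d}
  b7: in={d} out=∅

Conflict graph:
  c↔{d,j,s}
  d↔{c,j,s}
  j↔{c,d}
  s↔{c,d}

Colouring:
  {c,d,j} pairwise interfere (3-clique) ⇒ χ ≥ 3
  3-colouring: R0={c}  R1={d}  R2={j,s}
  χ = 3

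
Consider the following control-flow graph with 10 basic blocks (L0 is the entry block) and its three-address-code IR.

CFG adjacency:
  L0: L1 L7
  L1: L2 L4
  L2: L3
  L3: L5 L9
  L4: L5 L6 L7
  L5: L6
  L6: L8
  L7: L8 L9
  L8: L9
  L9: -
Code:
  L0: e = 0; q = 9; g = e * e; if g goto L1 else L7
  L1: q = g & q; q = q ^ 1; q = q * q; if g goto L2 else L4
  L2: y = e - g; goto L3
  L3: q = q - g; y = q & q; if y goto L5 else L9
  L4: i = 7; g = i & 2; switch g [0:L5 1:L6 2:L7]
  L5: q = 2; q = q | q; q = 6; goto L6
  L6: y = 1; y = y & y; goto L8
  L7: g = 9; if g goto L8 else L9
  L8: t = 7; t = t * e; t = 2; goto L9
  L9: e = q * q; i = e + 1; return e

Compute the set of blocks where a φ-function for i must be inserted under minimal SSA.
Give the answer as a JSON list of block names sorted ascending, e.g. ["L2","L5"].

Answer: ["L5", "L6", "L7", "L8", "L9"]

Working:
idom tree: L1←L0 L2←L1 L3←L2 L4←L1 L5←L1 L6←L1 L7←L0 L8←L0 L9←L0
Dom at joins:
  L5: preds {L3,L4}: {L0,L1,L2,L3} ∩ {L0,L1,L4} = {L0,L1}; idom=L1
  L6: preds {L4,L5}: {L0,L1,L4} ∩ {L0,L1,L5} = {L0,L1}; idom=L1
  L7: preds {L0,L4}: {L0} ∩ {L0,L1,L4} = {L0}; idom=L0
  L8: preds {L6,L7}: {L0,L1,L6} ∩ {L0,L7} = {L0}; idom=L0
  L9: preds {L3,L7,L8}: {L0,L1,L2,L3} ∩ {L0,L7} ∩ {L0,L8} = {L0}; idom=L0

Frontier:
  L5←L3: walk L3→L2 to L1
  L5←L4: walk L4 to L1
  L6←L4: walk L4 to L1
  L6←L5: walk L5 to L1
  L7←L0: walk · to L0
  L7←L4: walk L4→L1 to L0
  L8←L6: walk L6→L1 to L0
  L8←L7: walk L7 to L0
  L9←L3: walk L3→L2→L1 to L0
  L9←L7: walk L7 to L0
  L9←L8: walk L8 to L0
  L0 → ∅
  L1 → {L7,L8,L9}
  L2 → {L5,L9}
  L3 → {L5,L9}
  L4 → {L5,L6,L7}
  L5 → {L6}
  L6 → {L8}
  L7 → {L8,L9}
  L8 → {L9}
  L9 → ∅

φ for i: defs {L4,L9}
  DF⁺ = {L5,L6,L7,L8,L9}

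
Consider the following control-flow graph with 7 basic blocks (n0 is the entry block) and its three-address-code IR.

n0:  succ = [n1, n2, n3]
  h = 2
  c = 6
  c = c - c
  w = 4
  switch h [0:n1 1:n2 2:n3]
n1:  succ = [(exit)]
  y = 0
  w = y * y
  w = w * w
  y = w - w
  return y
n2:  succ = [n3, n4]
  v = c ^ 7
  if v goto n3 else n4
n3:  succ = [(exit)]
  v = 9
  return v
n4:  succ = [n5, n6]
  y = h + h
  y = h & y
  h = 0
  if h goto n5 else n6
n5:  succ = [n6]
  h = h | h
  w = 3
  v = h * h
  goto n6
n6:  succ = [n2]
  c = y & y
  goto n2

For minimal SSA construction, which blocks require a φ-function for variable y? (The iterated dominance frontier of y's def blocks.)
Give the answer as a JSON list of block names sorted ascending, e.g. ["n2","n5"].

idom tree: n1←n0 n2←n0 n3←n0 n4←n2 n5←n4 n6←n4
Dom at joins:
  n2: preds {n0,n6}: {n0} ∩ {n0,n2,n4,n6} = {n0}; idom=n0
  n3: preds {n0,n2}: {n0} ∩ {n0,n2} = {n0}; idom=n0
  n6: preds {n4,n5}: {n0,n2,n4} ∩ {n0,n2,n4,n5} = {n0,n2,n4}; idom=n4

DF derivation:
  join n2 pred n0: · stop@n0
  join n2 pred n6: n6→n4→n2 stop@n0
  join n3 pred n0: · stop@n0
  join n3 pred n2: n2 stop@n0
  join n6 pred n4: · stop@n4
  join n6 pred n5: n5 stop@n4
  n0: DF=∅
  n1: DF=∅
  n2: DF={n2,n3}
  n3: DF=∅
  n4: DF={n2}
  n5: DF={n6}
  n6: DF={n2}

φ for y: defs {n1,n4}
  DF⁺ = {n2,n3}

Answer: ["n2", "n3"]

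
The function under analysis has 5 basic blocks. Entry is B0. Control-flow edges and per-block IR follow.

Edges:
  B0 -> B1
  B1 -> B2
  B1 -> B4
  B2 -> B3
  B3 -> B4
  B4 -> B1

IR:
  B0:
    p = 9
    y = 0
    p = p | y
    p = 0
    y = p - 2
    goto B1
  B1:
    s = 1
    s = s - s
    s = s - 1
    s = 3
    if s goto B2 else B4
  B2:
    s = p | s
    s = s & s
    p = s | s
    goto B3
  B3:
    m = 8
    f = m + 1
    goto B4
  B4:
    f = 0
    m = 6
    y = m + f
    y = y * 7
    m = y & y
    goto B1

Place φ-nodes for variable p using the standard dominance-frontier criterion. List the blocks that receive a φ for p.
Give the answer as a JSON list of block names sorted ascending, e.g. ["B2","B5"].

Answer: ["B1", "B4"]

Working:
idom tree: B1←B0 B2←B1 B3←B2 B4←B1
Join-block Dom:
  B1: preds {B0,B4}: {B0} ∩ {B0,B1,B4} = {B0}; idom=B0
  B4: preds {B1,B3}: {B0,B1} ∩ {B0,B1,B2,B3} = {B0,B1}; idom=B1

DF derivation:
  join B1 pred B0: · stop@B0
  join B1 pred B4: B4→B1 stop@B0
  join B4 pred B1: · stop@B1
  join B4 pred B3: B3→B2 stop@B1
  B0 → ∅
  B1 → {B1}
  B2 → {B4}
  B3 → {B4}
  B4 → {B1}

φ for p: defs {B0,B2}
  DF⁺ = {B1,B4}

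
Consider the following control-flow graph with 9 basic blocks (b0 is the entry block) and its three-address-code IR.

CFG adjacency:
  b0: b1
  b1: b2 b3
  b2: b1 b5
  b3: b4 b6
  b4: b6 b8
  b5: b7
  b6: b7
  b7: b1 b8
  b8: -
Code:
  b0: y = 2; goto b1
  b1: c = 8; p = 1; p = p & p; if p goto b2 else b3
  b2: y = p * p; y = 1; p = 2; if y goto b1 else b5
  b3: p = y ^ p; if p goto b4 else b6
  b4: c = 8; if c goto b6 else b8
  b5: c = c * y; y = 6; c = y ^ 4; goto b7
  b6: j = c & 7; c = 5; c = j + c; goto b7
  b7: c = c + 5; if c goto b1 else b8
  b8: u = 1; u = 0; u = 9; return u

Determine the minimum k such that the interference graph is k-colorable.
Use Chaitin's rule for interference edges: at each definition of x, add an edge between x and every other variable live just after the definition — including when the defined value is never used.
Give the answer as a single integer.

Answer: 3

Analysis:
Per-block:
  b0: def={y} ue=∅
  b1: def={c,p} ue=∅
  b2: def={p,y} ue={p}
  b3: def={p} ue={p,y}
  b4: def={c} ue=∅
  b5: def={c,y} ue={c,y}
  b6: def={c,j} ue={c}
  b7: def={c} ue={c}
  b8: def={u} ue=∅

Live sets:
  live b0: ∅→{y}
  live b1: {y}→{c,p,y}
  live b2: {c,p}→{c,y}
  live b3: {c,p,y}→{c,y}
  live b4: {y}→{c,y}
  live b5: {c,y}→{c,y}
  live b6: {c,y}→{c,y}
  live b7: {c,y}→{y}
  live b8: ∅→∅

Interference:
  c — {j,p,y}
  j — {c,y}
  p — {c,y}
  u — ∅
  y — {c,j,p}

Colouring:
  lower bound: {c,j,y} mutually conflict ⇒ χ ≥ 3
  3-colouring: R0={c,u}  R1={y}  R2={j,p}
  χ = 3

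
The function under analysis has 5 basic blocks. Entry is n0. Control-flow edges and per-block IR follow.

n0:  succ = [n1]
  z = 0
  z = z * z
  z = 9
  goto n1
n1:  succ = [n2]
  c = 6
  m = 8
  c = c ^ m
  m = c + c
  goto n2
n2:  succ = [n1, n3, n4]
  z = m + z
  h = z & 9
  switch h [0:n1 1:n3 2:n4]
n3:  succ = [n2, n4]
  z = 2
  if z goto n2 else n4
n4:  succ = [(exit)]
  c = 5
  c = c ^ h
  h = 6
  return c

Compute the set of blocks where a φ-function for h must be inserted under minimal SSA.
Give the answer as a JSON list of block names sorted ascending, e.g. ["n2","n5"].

Answer: ["n1", "n2"]

Analysis:
idom tree: n1←n0 n2←n1 n3←n2 n4←n2
Join-block Dom:
  n1: preds {n0,n2}: {n0} ∩ {n0,n1,n2} = {n0}; idom=n0
  n2: preds {n1,n3}: {n0,n1} ∩ {n0,n1,n2,n3} = {n0,n1}; idom=n1
  n4: preds {n2,n3}: {n0,n1,n2} ∩ {n0,n1,n2,n3} = {n0,n1,n2}; idom=n2

Frontier:
  join n1 pred n0: · stop@n0
  join n1 pred n2: n2→n1 stop@n0
  join n2 pred n1: · stop@n1
  join n2 pred n3: n3→n2 stop@n1
  join n4 pred n2: · stop@n2
  join n4 pred n3: n3 stop@n2
  n0 → ∅
  n1 → {n1}
  n2 → {n1,n2}
  n3 → {n2,n4}
  n4 → ∅

φ for h: defs {n2,n4}
  DF⁺ = {n1,n2}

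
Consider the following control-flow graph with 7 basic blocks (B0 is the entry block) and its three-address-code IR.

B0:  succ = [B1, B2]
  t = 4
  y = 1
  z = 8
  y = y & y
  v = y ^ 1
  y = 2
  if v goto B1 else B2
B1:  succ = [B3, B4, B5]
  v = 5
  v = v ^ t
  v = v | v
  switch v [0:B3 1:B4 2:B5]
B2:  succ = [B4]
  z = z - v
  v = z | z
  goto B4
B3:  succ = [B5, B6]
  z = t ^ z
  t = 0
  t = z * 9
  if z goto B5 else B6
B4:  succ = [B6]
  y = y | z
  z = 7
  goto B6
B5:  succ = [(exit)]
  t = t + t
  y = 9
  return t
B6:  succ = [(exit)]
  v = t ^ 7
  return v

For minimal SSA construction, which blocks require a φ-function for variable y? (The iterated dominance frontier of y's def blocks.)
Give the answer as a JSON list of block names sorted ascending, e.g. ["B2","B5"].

Answer: ["B6"]

Analysis:
idom tree: B1←B0 B2←B0 B3←B1 B4←B0 B5←B1 B6←B0
Dom at joins:
  B4: preds {B1,B2}: {B0,B1} ∩ {B0,B2} = {B0}; idom=B0
  B5: preds {B1,B3}: {B0,B1} ∩ {B0,B1,B3} = {B0,B1}; idom=B1
  B6: preds {B3,B4}: {B0,B1,B3} ∩ {B0,B4} = {B0}; idom=B0

DF walk-up:
  join B4 pred B1: B1 stop@B0
  join B4 pred B2: B2 stop@B0
  join B5 pred B1: · stop@B1
  join B5 pred B3: B3 stop@B1
  join B6 pred B3: B3→B1 stop@B0
  join B6 pred B4: B4 stop@B0
  B0: DF=∅
  B1: DF={B4,B6}
  B2: DF={B4}
  B3: DF={B5,B6}
  B4: DF={B6}
  B5: DF=∅
  B6: DF=∅

φ for y: defs {B0,B4,B5}
  DF⁺ = {B6}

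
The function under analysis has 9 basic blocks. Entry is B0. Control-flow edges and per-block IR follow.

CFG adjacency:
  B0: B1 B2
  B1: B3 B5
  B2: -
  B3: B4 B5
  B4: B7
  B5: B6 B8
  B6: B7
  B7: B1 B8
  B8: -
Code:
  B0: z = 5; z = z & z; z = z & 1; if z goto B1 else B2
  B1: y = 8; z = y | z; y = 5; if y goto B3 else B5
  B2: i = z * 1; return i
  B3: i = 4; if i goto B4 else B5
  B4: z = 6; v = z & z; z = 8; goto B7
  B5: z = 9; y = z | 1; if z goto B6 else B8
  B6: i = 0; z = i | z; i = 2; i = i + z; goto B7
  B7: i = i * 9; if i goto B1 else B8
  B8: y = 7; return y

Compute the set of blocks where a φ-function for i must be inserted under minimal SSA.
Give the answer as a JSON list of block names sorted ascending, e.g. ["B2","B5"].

idom tree: B1←B0 B2←B0 B3←B1 B4←B3 B5←B1 B6←B5 B7←B1 B8←B1
Dom at joins:
  B1: preds {B0,B7}: {B0} ∩ {B0,B1,B7} = {B0}; idom=B0
  B5: preds {B1,B3}: {B0,B1} ∩ {B0,B1,B3} = {B0,B1}; idom=B1
  B7: preds {B4,B6}: {B0,B1,B3,B4} ∩ {B0,B1,B5,B6} = {B0,B1}; idom=B1
  B8: preds {B5,B7}: {B0,B1,B5} ∩ {B0,B1,B7} = {B0,B1}; idom=B1

DF walk-up:
  join B1 pred B0: · stop@B0
  join B1 pred B7: B7→B1 stop@B0
  join B5 pred B1: · stop@B1
  join B5 pred B3: B3 stop@B1
  join B7 pred B4: B4→B3 stop@B1
  join B7 pred B6: B6→B5 stop@B1
  join B8 pred B5: B5 stop@B1
  join B8 pred B7: B7 stop@B1
  B0: DF=∅
  B1: DF={B1}
  B2: DF=∅
  B3: DF={B5,B7}
  B4: DF={B7}
  B5: DF={B7,B8}
  B6: DF={B7}
  B7: DF={B1,B8}
  B8: DF=∅

φ for i: defs {B2,B3,B6,B7}
  DF⁺ = {B1,B5,B7,B8}

Answer: ["B1", "B5", "B7", "B8"]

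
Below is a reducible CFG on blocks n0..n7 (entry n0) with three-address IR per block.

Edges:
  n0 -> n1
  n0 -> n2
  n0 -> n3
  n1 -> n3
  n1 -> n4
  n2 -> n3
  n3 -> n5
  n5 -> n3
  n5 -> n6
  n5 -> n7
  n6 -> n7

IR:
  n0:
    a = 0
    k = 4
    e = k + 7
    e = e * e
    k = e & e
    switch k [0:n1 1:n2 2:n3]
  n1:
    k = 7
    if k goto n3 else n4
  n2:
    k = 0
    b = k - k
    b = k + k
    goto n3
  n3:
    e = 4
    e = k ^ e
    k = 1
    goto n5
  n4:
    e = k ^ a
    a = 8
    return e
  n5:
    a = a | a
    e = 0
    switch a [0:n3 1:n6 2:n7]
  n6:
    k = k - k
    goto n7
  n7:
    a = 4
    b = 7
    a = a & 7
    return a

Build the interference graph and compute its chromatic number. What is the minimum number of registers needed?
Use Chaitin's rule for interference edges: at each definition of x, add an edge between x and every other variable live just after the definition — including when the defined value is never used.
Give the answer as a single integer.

Answer: 3

Derivation:
Block summaries:
  n0: def={a,e,k} ue=∅
  n1: def={k} ue=∅
  n2: def={b,k} ue=∅
  n3: def={e,k} ue={k}
  n4: def={a,e} ue={a,k}
  n5: def={a,e} ue={a}
  n6: def={k} ue={k}
  n7: def={a,b} ue=∅

Live sets:
  n0 li=∅ lo={a,k}
  n1 li={a} lo={a,k}
  n2 li={a} lo={a,k}
  n3 li={a,k} lo={a,k}
  n4 li={a,k} lo=∅
  n5 li={a,k} lo={a,k}
  n6 li={k} lo=∅
  n7 li=∅ lo=∅

Conflict graph:
  a↔{b,e,k}
  b↔{a,k}
  e↔{a,k}
  k↔{a,b,e}

Chromatic number:
  lower bound: {a,b,k} mutually conflict ⇒ χ ≥ 3
  3-colouring: c0={a}  c1={k}  c2={b,e}
  χ = 3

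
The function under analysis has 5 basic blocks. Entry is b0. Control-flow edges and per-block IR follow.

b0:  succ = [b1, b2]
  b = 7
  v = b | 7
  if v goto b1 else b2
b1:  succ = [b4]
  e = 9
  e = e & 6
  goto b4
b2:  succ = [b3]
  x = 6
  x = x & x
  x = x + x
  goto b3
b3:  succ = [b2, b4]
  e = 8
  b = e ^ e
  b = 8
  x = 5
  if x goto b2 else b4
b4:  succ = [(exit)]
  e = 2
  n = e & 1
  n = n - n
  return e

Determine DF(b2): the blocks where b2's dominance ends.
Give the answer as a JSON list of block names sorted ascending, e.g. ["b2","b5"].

idom tree: b1←b0 b2←b0 b3←b2 b4←b0
Dom∩ at merges:
  b2: preds {b0,b3}: {b0} ∩ {b0,b2,b3} = {b0}; idom=b0
  b4: preds {b1,b3}: {b0,b1} ∩ {b0,b2,b3} = {b0}; idom=b0

DF derivation:
  b2←b0: walk · to b0
  b2←b3: walk b3→b2 to b0
  b4←b1: walk b1 to b0
  b4←b3: walk b3→b2 to b0
  b0: DF=∅
  b1: DF={b4}
  b2: DF={b2,b4}
  b3: DF={b2,b4}
  b4: DF=∅

DF(b2) = ["b2", "b4"]

Answer: ["b2", "b4"]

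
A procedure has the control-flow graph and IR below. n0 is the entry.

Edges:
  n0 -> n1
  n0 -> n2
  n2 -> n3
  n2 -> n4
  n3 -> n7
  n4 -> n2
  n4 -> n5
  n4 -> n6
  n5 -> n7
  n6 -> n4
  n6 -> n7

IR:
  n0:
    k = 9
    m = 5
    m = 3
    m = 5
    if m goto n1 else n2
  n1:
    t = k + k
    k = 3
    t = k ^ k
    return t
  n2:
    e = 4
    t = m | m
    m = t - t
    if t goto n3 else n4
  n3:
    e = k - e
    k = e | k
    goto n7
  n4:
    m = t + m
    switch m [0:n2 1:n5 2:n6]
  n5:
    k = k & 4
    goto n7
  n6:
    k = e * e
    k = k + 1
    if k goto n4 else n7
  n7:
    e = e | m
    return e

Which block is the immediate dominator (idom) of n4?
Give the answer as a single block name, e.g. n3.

Answer: n2

Derivation:
idom tree: n1←n0 n2←n0 n3←n2 n4←n2 n5←n4 n6←n4 n7←n2
Dom at joins:
  n2: preds {n0,n4}: {n0} ∩ {n0,n2,n4} = {n0}; idom=n0
  n4: preds {n2,n6}: {n0,n2} ∩ {n0,n2,n4,n6} = {n0,n2}; idom=n2
  n7: preds {n3,n5,n6}: {n0,n2,n3} ∩ {n0,n2,n4,n5} ∩ {n0,n2,n4,n6} = {n0,n2}; idom=n2

idom(n4) = n2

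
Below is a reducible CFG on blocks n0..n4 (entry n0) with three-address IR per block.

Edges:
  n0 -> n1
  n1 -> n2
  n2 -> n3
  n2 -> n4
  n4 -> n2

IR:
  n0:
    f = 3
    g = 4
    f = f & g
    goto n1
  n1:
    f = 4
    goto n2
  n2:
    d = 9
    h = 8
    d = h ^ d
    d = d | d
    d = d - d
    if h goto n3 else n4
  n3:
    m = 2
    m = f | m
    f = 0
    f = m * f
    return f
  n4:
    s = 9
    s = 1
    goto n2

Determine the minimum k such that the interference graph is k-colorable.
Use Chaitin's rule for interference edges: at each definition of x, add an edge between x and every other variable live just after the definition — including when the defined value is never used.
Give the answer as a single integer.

def/use:
  n0: {f,g} / ∅
  n1: {f} / ∅
  n2: {d,h} / ∅
  n3: {f,m} / {f}
  n4: {s} / ∅

Backward fixpoint:
  n0 li=∅ lo=∅
  n1 li=∅ lo={f}
  n2 li={f} lo={f}
  n3 li={f} lo=∅
  n4 li={f} lo={f}

Conflict graph:
  d — {f,h}
  f — {d,g,h,m,s}
  g — {f}
  h — {d,f}
  m — {f}
  s — {f}

Registers:
  clique {d,f,h} ⇒ need ≥ 3
  3-colouring: R0={f}  R1={d,g,m,s}  R2={h}
  χ = 3

Answer: 3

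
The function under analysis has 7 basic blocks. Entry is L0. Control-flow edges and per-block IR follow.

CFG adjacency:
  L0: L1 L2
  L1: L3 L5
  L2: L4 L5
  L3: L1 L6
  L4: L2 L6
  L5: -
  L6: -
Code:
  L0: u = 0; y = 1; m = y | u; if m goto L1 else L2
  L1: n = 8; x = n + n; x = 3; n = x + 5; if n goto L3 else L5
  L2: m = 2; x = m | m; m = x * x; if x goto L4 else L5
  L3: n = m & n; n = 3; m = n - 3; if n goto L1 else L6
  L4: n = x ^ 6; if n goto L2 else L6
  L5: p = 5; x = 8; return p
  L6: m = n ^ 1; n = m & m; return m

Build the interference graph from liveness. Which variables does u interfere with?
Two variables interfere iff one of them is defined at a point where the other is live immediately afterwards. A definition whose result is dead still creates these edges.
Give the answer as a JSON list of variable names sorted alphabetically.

Block summaries:
  L0: def={m,u,y} ue=∅
  L1: def={n,x} ue=∅
  L2: def={m,x} ue=∅
  L3: def={m,n} ue={m,n}
  L4: def={n} ue={x}
  L5: def={p,x} ue=∅
  L6: def={m,n} ue={n}

Live sets:
  L0 li=∅ lo={m}
  L1 li={m} lo={m,n}
  L2 li=∅ lo={x}
  L3 li={m,n} lo={m,n}
  L4 li={x} lo={n}
  L5 li=∅ lo=∅
  L6 li={n} lo=∅

Interfere edges:
  m: {n,x}
  n: {m}
  p: {x}
  u: {y}
  x: {m,p}
  y: {u}

N(u) = ["y"]

Answer: ["y"]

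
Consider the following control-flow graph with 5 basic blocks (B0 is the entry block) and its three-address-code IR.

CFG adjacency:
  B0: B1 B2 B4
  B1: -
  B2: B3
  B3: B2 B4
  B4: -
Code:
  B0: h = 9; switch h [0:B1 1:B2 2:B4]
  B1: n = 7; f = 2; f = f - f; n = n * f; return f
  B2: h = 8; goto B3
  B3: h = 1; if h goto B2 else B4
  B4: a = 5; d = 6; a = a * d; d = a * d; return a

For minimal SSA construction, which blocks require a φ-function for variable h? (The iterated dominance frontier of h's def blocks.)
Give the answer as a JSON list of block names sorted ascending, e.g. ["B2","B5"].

idom tree: B1←B0 B2←B0 B3←B2 B4←B0
Dom∩ at merges:
  B2: preds {B0,B3}: {B0} ∩ {B0,B2,B3} = {B0}; idom=B0
  B4: preds {B0,B3}: {B0} ∩ {B0,B2,B3} = {B0}; idom=B0

Frontier:
  join B2 pred B0: · stop@B0
  join B2 pred B3: B3→B2 stop@B0
  join B4 pred B0: · stop@B0
  join B4 pred B3: B3→B2 stop@B0
  DF(B0)=∅
  DF(B1)=∅
  DF(B2)={B2,B4}
  DF(B3)={B2,B4}
  DF(B4)=∅

φ for h: defs {B0,B2,B3}
  DF⁺ = {B2,B4}

Answer: ["B2", "B4"]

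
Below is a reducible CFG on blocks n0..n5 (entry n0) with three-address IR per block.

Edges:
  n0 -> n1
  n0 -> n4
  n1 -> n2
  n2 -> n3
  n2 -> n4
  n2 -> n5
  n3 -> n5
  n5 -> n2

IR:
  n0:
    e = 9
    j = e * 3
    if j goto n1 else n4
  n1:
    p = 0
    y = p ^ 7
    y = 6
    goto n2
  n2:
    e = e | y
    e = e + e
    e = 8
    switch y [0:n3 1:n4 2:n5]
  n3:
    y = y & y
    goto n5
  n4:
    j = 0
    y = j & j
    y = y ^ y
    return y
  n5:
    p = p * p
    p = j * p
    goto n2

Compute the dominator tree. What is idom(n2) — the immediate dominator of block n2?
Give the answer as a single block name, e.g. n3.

Answer: n1

Derivation:
idom tree: n1←n0 n2←n1 n3←n2 n4←n0 n5←n2
Dom at joins:
  n2: preds {n1,n5}: {n0,n1} ∩ {n0,n1,n2,n5} = {n0,n1}; idom=n1
  n4: preds {n0,n2}: {n0} ∩ {n0,n1,n2} = {n0}; idom=n0
  n5: preds {n2,n3}: {n0,n1,n2} ∩ {n0,n1,n2,n3} = {n0,n1,n2}; idom=n2

idom(n2) = n1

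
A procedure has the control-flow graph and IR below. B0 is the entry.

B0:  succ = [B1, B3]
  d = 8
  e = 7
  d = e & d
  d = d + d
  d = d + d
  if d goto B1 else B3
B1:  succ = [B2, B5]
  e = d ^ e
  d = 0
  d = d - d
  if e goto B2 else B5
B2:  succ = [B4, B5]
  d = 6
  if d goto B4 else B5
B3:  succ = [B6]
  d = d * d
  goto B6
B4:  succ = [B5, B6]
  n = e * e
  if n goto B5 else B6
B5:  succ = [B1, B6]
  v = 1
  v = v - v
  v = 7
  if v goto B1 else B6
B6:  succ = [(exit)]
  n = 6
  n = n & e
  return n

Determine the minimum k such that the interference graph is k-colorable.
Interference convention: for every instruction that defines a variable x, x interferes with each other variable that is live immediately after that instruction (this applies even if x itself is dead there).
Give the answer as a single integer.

Answer: 3

Working:
Block summaries:
  B0: def={d,e} ue=∅
  B1: def={d,e} ue={d,e}
  B2: def={d} ue=∅
  B3: def={d} ue={d}
  B4: def={n} ue={e}
  B5: def={v} ue=∅
  B6: def={n} ue={e}

Live sets:
  B0 li=∅ lo={d,e}
  B1 li={d,e} lo={d,e}
  B2 li={e} lo={d,e}
  B3 li={d,e} lo={e}
  B4 li={d,e} lo={d,e}
  B5 li={d,e} lo={d,e}
  B6 li={e} lo=∅

Interference:
  d — {e,n,v}
  e — {d,n,v}
  n — {d,e}
  v — {d,e}

Colouring:
  lower bound: {d,e,n} mutually conflict ⇒ χ ≥ 3
  assign d→R0 e→R1 n→R2 v→R2 — no edge inside a register ⇒ χ ≤ 3
  χ = 3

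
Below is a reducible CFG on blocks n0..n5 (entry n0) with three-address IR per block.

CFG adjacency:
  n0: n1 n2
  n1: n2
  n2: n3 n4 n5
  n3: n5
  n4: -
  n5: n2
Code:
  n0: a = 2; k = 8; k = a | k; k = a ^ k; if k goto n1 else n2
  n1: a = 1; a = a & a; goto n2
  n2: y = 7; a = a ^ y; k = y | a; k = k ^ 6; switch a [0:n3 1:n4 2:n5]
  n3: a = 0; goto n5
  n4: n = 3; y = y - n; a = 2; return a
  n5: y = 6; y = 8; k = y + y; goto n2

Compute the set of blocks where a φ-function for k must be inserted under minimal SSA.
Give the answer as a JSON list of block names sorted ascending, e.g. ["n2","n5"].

Answer: ["n2"]

Working:
idom tree: n1←n0 n2←n0 n3←n2 n4←n2 n5←n2
Dom∩ at merges:
  n2: preds {n0,n1,n5}: {n0} ∩ {n0,n1} ∩ {n0,n2,n5} = {n0}; idom=n0
  n5: preds {n2,n3}: {n0,n2} ∩ {n0,n2,n3} = {n0,n2}; idom=n2

DF derivation:
  join n2 pred n0: · stop@n0
  join n2 pred n1: n1 stop@n0
  join n2 pred n5: n5→n2 stop@n0
  join n5 pred n2: · stop@n2
  join n5 pred n3: n3 stop@n2
  n0: DF=∅
  n1: DF={n2}
  n2: DF={n2}
  n3: DF={n5}
  n4: DF=∅
  n5: DF={n2}

φ for k: defs {n0,n2,n5}
  DF⁺ = {n2}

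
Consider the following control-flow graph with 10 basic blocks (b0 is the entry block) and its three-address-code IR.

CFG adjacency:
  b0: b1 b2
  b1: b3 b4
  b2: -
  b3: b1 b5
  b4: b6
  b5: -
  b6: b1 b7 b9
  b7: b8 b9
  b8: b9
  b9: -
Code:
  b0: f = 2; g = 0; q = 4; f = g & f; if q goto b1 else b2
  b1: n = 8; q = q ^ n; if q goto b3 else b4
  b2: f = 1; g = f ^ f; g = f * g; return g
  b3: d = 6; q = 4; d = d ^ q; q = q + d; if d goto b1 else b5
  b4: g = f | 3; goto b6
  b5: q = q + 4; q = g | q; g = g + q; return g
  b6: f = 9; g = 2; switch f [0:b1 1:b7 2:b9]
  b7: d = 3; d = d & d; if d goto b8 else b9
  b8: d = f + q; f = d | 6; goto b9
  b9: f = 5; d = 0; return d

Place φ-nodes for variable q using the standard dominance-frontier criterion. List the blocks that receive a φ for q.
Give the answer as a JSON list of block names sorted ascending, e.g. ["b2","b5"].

Answer: ["b1"]

Derivation:
idom tree: b1←b0 b2←b0 b3←b1 b4←b1 b5←b3 b6←b4 b7←b6 b8←b7 b9←b6
Dom at joins:
  b1: preds {b0,b3,b6}: {b0} ∩ {b0,b1,b3} ∩ {b0,b1,b4,b6} = {b0}; idom=b0
  b9: preds {b6,b7,b8}: {b0,b1,b4,b6} ∩ {b0,b1,b4,b6,b7} ∩ {b0,b1,b4,b6,b7,b8} = {b0,b1,b4,b6}; idom=b6

DF derivation:
  join b1 pred b0: · stop@b0
  join b1 pred b3: b3→b1 stop@b0
  join b1 pred b6: b6→b4→b1 stop@b0
  join b9 pred b6: · stop@b6
  join b9 pred b7: b7 stop@b6
  join b9 pred b8: b8→b7 stop@b6
  DF(b0)=∅
  DF(b1)={b1}
  DF(b2)=∅
  DF(b3)={b1}
  DF(b4)={b1}
  DF(b5)=∅
  DF(b6)={b1}
  DF(b7)={b9}
  DF(b8)={b9}
  DF(b9)=∅

φ for q: defs {b0,b1,b3,b5}
  DF⁺ = {b1}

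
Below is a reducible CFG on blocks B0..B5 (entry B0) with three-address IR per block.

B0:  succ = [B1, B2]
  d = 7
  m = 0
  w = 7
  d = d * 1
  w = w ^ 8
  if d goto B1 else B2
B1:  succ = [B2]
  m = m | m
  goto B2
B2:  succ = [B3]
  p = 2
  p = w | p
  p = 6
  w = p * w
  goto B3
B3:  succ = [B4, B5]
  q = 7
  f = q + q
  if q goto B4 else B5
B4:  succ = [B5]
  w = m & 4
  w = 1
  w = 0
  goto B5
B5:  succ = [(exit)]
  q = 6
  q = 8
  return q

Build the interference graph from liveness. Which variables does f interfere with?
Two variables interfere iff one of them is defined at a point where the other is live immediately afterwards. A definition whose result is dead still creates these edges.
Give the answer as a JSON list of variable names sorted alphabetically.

Per-block:
  B0 def {d,m,w} use ∅
  B1 def {m} use {m}
  B2 def {p,w} use {w}
  B3 def {f,q} use ∅
  B4 def {w} use {m}
  B5 def {q} use ∅

Backward fixpoint:
  live B0: ∅→{m,w}
  live B1: {m,w}→{m,w}
  live B2: {m,w}→{m}
  live B3: {m}→{m}
  live B4: {m}→∅
  live B5: ∅→∅

Conflict graph:
  d — {m,w}
  f — {m,q}
  m — {d,f,p,q,w}
  p — {m,w}
  q — {f,m}
  w — {d,m,p}

N(f) = ["m", "q"]

Answer: ["m", "q"]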